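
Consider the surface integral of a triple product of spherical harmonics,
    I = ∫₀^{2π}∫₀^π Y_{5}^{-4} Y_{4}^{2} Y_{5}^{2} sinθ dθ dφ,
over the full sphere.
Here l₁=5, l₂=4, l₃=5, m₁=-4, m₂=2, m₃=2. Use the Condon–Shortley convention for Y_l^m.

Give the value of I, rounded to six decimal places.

0.118854

Rules hold: Σm=0, L=14 even, 1≤5≤9.
N = 11·9·11 = 1089
Δ = 4!·6!·4!/15! = 1/3153150
Racah Σ t=0..4: t=0:+1/69120 t=1:−1/1728 t=2:+1/576 t=3:−1/1728 t=4:+1/69120 = 7/11520
⇒ 3j(5 4 5; 0 0 0)² = 2/143, sgn -1
Racah Σ t=3..4: t=3:−1/25920 t=4:+1/11520 = 1/20736
⇒ 3j(5 4 5; -4 2 2)² = 5/429, sgn -1
4πI² = N·(3j₀)²·(3jₘ)² = 30/169
I = +1·√(0.177515/4π) = 0.11885360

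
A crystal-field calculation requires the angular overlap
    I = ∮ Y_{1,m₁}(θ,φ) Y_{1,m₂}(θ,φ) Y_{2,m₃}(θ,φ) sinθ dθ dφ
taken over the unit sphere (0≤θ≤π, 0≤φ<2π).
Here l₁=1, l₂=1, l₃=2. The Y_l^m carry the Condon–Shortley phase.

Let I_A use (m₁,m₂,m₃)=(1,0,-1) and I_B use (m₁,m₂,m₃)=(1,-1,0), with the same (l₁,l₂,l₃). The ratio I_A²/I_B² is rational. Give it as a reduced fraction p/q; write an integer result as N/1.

l's match ⇒ only the (l;m) 3-j factors differ between A and B.
A: triangle coeff Δ(1,1,2) = 1/30; Σ_t [0,0]: t=0:+1/2 = 1/2; (3j)²=1/10 [(1 1 2; 1 0 -1)], sign=-1
B: triangle coeff Δ(1,1,2) = 1/30; Σ_t [0,0]: t=0:+1/4 = 1/4; (3j)²=1/30 [(1 1 2; 1 -1 0)], sign=+1
I_A²/I_B² = (1/10)/(1/30) = 3/1

3/1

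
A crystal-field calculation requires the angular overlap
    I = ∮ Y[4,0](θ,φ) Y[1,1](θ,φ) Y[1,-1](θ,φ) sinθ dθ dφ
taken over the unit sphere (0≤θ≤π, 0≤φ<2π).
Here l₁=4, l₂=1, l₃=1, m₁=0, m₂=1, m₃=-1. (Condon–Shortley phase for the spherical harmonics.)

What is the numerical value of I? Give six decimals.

l₃=1 ∉ [3,5] — triangle fails ⇒ I = 0

0.000000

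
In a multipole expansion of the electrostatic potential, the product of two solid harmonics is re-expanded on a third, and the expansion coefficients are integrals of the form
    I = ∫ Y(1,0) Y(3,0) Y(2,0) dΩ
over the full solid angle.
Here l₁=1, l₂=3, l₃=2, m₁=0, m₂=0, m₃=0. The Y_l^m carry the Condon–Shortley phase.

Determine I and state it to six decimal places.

m-sum 0 ✓  L=6 even ✓  2≤2≤4 ✓
Π(2lᵢ+1) = 3×7×5 = 105
triangle coeff Δ(1,3,2) = 1/105
Σ_t [1,1]: t=1:−1/4 = -1/4
(3j)²=3/35 [(1 3 2; 0 0 0)], sign=-1
(m-triple is (0,0,0) — same symbol as above.)
⇒ 4πI² = 27/35
I = (+1)√(27/35/(4π)) = 0.24776670

0.247767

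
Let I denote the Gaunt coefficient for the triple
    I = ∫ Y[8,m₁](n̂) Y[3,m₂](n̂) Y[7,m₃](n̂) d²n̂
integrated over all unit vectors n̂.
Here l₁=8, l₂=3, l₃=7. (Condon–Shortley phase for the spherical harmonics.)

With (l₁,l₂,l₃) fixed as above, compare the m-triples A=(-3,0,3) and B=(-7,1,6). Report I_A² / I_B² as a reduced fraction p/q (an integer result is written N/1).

l's match ⇒ only the (l;m) 3-j factors differ between A and B.
A: triangle coeff Δ(8,3,7) = 1/5290740; Σ_t [1,3]: t=1:−1/87091200 t=2:+1/8709120 t=3:−1/11612160 = 1/58060800; (3j)²=99/117572 [(8 3 7; -3 0 3)], sign=+1
B: triangle coeff Δ(8,3,7) = 1/5290740; Σ_t [3,4]: t=3:−1/2874009600 t=4:+1/1916006400 = 1/5748019200; (3j)²=13/5814 [(8 3 7; -7 1 6)], sign=-1
I_A²/I_B² = (99/117572)/(13/5814) = 891/2366

891/2366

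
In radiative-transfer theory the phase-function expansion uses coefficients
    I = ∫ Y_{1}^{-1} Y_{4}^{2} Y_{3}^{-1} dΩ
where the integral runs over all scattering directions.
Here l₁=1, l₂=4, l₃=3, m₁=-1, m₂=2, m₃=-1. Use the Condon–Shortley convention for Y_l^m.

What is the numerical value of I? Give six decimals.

Checks pass: Σm=0; 8 even; l₃=3∈[3,5].
(2·1+1)(2·4+1)(2·3+1) = 189
Δ: 2! 0! 6! / 9! → 1/252
sum: t=1:−1/36 = -1/36
3j²(1 4 3; 0 0 0) = Δ·Π!·Σ² = 4/63  (sign +1)
sum: t=2:+1/96 = 1/96
3j²(1 4 3; -1 2 -1) = Δ·Π!·Σ² = 5/84  (sign +1)
combine: 4πI² = 189·4/63·5/84 = 5/7
take √, sign +1: I = 0.23841361

0.238414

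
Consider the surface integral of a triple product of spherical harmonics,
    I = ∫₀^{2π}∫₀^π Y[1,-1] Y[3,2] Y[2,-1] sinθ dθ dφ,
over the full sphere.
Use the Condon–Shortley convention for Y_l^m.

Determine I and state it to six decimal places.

0.261169

Checks pass: Σm=0; 6 even; l₃=2∈[2,4].
(2·1+1)(2·3+1)(2·2+1) = 105
Δ: 2! 0! 4! / 7! → 1/105
sum: t=1:−1/4 = -1/4
3j²(1 3 2; 0 0 0) = Δ·Π!·Σ² = 3/35  (sign -1)
sum: t=2:+1/12 = 1/12
3j²(1 3 2; -1 2 -1) = Δ·Π!·Σ² = 2/21  (sign -1)
combine: 4πI² = 105·3/35·2/21 = 6/7
take √, sign +1: I = 0.26116903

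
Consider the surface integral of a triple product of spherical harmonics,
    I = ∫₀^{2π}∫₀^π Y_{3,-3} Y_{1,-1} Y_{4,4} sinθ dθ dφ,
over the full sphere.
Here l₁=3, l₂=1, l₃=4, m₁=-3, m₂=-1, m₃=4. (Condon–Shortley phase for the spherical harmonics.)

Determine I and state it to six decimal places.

Rules hold: Σm=0, L=8 even, 2≤4≤4.
N = 7·3·9 = 189
Δ = 0!·6!·2!/9! = 1/252
Racah Σ t=0..0: t=0:+1/36 = 1/36
⇒ 3j(3 1 4; 0 0 0)² = 4/63, sgn +1
Racah Σ t=0..0: t=0:+1/1440 = 1/1440
⇒ 3j(3 1 4; -3 -1 4)² = 1/9, sgn +1
4πI² = N·(3j₀)²·(3jₘ)² = 4/3
I = +1·√(1.33333/4π) = 0.32573501

0.325735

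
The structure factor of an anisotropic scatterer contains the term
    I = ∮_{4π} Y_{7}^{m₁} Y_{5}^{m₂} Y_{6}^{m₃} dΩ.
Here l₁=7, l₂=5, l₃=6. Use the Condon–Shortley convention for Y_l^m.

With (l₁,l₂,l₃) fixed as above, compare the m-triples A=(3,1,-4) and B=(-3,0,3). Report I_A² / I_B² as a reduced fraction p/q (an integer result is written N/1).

Same 7,5,6: normalisation and zero-m 3j drop out of the ratio.
A: Δ: 6! 8! 4! / 19! → 1/174594420; sum: t=2:+1/1658880 t=3:−1/1088640 t=4:+1/7741440 = -13/69672960; 3j²(7 5 6; 3 1 -4) = Δ·Π!·Σ² = 325/149226  (sign -1)
B: Δ: 6! 8! 4! / 19! → 1/174594420; sum: t=2:+1/11612160 t=3:−1/725760 t=4:+1/414720 t=5:−1/2073600 = 37/58060800; 3j²(7 5 6; -3 0 3) = Δ·Π!·Σ² = 4107/646646  (sign -1)
I_A²/I_B² = (325/149226)/(4107/646646) = 4225/12321

4225/12321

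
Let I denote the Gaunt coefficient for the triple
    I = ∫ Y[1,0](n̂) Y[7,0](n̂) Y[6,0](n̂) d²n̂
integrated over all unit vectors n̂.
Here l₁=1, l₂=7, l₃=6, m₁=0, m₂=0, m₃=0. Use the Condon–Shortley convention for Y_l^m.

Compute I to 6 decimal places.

Checks pass: Σm=0; 14 even; l₃=6∈[6,8].
(2·1+1)(2·7+1)(2·6+1) = 585
Δ: 2! 0! 12! / 15! → 1/1365
sum: t=1:−1/518400 = -1/518400
3j²(1 7 6; 0 0 0) = Δ·Π!·Σ² = 7/195  (sign -1)
(m-triple is (0,0,0) — same symbol as above.)
combine: 4πI² = 585·7/195·7/195 = 49/65
take √, sign +1: I = 0.24492687

0.244927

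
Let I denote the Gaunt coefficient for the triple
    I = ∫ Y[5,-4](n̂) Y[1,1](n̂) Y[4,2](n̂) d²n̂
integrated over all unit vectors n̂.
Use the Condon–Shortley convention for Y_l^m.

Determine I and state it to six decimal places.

0.000000

m-sum = -4 + 1 + 2 = -1 ≠ 0 ⇒ I = 0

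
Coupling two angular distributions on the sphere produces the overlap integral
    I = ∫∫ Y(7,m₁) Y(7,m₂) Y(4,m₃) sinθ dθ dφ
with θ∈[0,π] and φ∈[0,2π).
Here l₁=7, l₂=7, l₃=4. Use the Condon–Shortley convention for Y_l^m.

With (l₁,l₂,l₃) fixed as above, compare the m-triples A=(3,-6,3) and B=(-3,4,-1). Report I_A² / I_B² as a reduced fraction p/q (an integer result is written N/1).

162/91

Shared (l₁,l₂,l₃)=(7,7,4): N and (l;000)² cancel in I_A²/I_B².
A: Δ = 10!·4!·4!/19! = 1/58198140; Racah Σ t=0..1: t=0:+1/522547200 t=1:−1/52254720 = -1/58060800; ⇒ 3j(7 7 4; 3 -6 3)² = 9/646, sgn +1
B: Δ = 10!·4!·4!/19! = 1/58198140; Racah Σ t=7..10: t=7:−1/4354560 t=8:+1/1935360 t=9:−1/8709120 t=10:+1/522547200 = 13/74649600; ⇒ 3j(7 7 4; -3 4 -1)² = 91/11628, sgn -1
I_A²/I_B² = (9/646)/(91/11628) = 162/91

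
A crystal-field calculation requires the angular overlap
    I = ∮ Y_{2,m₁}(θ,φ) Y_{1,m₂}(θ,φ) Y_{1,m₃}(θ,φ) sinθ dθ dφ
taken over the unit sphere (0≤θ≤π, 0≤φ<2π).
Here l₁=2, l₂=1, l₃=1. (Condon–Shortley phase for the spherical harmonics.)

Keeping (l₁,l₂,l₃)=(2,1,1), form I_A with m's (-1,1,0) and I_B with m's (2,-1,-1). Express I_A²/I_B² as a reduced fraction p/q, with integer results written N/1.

l's match ⇒ only the (l;m) 3-j factors differ between A and B.
A: triangle coeff Δ(2,1,1) = 1/30; Σ_t [2,2]: t=2:+1/2 = 1/2; (3j)²=1/10 [(2 1 1; -1 1 0)], sign=-1
B: triangle coeff Δ(2,1,1) = 1/30; Σ_t [0,0]: t=0:+1/4 = 1/4; (3j)²=1/5 [(2 1 1; 2 -1 -1)], sign=+1
I_A²/I_B² = (1/10)/(1/5) = 1/2

1/2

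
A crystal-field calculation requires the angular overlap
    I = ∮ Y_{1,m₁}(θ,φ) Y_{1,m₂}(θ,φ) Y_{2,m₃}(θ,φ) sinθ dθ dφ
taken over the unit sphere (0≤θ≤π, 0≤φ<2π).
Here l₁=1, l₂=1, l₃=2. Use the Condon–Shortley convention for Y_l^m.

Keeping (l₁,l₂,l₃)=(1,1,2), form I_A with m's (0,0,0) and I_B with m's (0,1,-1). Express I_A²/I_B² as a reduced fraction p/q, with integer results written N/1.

l's match ⇒ only the (l;m) 3-j factors differ between A and B.
A: triangle coeff Δ(1,1,2) = 1/30; Σ_t [0,0]: t=0:+1/1 = 1/1; (3j)²=2/15 [(1 1 2; 0 0 0)], sign=+1
B: triangle coeff Δ(1,1,2) = 1/30; Σ_t [0,0]: t=0:+1/2 = 1/2; (3j)²=1/10 [(1 1 2; 0 1 -1)], sign=-1
I_A²/I_B² = (2/15)/(1/10) = 4/3

4/3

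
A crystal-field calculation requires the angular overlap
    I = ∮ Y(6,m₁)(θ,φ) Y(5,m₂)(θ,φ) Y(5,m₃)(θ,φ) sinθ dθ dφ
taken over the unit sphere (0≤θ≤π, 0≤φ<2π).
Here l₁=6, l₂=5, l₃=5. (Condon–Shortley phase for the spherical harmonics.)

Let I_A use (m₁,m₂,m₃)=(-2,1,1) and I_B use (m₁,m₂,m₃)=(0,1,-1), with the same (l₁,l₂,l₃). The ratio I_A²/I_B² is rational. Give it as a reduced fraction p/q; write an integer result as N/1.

l's match ⇒ only the (l;m) 3-j factors differ between A and B.
A: triangle coeff Δ(6,5,5) = 1/28588560; Σ_t [2,6]: t=2:+1/829440 t=3:−1/25920 t=4:+1/9216 t=5:−1/25920 t=6:+1/829440 = 7/207360; (3j)²=28/2431 [(6 5 5; -2 1 1)], sign=+1
B: triangle coeff Δ(6,5,5) = 1/28588560; Σ_t [2,6]: t=2:+1/55296 t=3:−1/7776 t=4:+1/9216 t=5:−1/86400 t=6:+1/12441600 = -7/518400; (3j)²=12/12155 [(6 5 5; 0 1 -1)], sign=-1
I_A²/I_B² = (28/2431)/(12/12155) = 35/3

35/3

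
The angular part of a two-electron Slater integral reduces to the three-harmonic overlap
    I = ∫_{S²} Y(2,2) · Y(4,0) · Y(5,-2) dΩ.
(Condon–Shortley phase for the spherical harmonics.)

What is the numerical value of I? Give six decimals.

0.000000

l₁+l₂+l₃=11 is odd: 3j(l;000)=0 ⇒ I=0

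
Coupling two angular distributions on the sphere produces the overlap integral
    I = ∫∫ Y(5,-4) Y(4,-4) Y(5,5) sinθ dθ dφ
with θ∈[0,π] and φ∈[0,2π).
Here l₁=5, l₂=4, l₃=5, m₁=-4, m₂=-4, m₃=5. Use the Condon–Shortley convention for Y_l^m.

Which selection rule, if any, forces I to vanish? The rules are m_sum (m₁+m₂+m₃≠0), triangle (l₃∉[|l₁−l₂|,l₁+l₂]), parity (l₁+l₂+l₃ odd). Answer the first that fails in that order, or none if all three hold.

m_sum

azimuthal sum: -4 − 4 + 5 = -3  ✗
1 ≤ 5 ≤ 9 (triangle on l)
L = 5 + 4 + 5 = 14 (even)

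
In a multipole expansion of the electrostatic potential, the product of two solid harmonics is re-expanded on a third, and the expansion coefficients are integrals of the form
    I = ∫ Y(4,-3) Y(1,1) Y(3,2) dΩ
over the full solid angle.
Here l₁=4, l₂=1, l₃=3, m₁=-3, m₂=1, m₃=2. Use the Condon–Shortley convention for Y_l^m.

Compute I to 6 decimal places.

Checks pass: Σm=0; 8 even; l₃=3∈[3,5].
(2·4+1)(2·1+1)(2·3+1) = 189
Δ: 2! 6! 0! / 9! → 1/252
sum: t=1:−1/36 = -1/36
3j²(4 1 3; 0 0 0) = Δ·Π!·Σ² = 4/63  (sign +1)
sum: t=2:+1/240 = 1/240
3j²(4 1 3; -3 1 2) = Δ·Π!·Σ² = 1/12  (sign -1)
combine: 4πI² = 189·4/63·1/12 = 1/1
take √, sign -1: I = -0.28209479

-0.282095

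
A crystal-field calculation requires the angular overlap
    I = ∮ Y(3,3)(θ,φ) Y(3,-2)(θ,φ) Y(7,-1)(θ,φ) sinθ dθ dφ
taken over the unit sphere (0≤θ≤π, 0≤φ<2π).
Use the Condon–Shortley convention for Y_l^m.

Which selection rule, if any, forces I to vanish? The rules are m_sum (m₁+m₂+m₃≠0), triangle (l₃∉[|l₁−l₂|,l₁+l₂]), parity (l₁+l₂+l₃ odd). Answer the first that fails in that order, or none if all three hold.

triangle

m₁+m₂+m₃ = 3 − 2 − 1 = 0  ✓
triangle: |3−3|=0 ≤ l₃=7 ≤ 3+3=6  ✗
parity: l₁+l₂+l₃ = 13 is odd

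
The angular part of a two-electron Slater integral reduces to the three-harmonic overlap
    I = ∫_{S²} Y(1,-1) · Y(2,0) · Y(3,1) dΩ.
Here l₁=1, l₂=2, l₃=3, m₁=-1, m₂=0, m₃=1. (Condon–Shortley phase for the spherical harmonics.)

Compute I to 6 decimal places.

-0.202301

Checks pass: Σm=0; 6 even; l₃=3∈[1,3].
(2·1+1)(2·2+1)(2·3+1) = 105
Δ: 0! 2! 4! / 7! → 1/105
sum: t=0:+1/4 = 1/4
3j²(1 2 3; 0 0 0) = Δ·Π!·Σ² = 3/35  (sign -1)
sum: t=0:+1/8 = 1/8
3j²(1 2 3; -1 0 1) = Δ·Π!·Σ² = 2/35  (sign +1)
combine: 4πI² = 105·3/35·2/35 = 18/35
take √, sign -1: I = -0.20230066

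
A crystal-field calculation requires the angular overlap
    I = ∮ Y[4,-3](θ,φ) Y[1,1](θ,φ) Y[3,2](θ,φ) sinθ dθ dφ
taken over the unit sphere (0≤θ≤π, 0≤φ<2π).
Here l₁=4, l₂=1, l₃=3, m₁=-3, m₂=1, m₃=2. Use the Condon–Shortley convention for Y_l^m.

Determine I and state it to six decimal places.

m-sum 0 ✓  L=8 even ✓  3≤3≤5 ✓
Π(2lᵢ+1) = 9×3×7 = 189
triangle coeff Δ(4,1,3) = 1/252
Σ_t [1,1]: t=1:−1/36 = -1/36
(3j)²=4/63 [(4 1 3; 0 0 0)], sign=+1
Σ_t [2,2]: t=2:+1/240 = 1/240
(3j)²=1/12 [(4 1 3; -3 1 2)], sign=-1
⇒ 4πI² = 1/1
I = (-1)√(1/1/(4π)) = -0.28209479

-0.282095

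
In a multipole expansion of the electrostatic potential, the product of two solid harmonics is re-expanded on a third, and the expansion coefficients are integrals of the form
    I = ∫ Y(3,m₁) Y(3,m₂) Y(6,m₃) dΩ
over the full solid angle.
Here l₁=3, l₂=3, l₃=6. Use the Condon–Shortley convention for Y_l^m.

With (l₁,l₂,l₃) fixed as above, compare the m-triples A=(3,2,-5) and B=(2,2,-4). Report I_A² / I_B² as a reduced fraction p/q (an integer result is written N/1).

11/12

l's match ⇒ only the (l;m) 3-j factors differ between A and B.
A: triangle coeff Δ(3,3,6) = 1/12012; Σ_t [0,0]: t=0:+1/86400 = 1/86400; (3j)²=1/26 [(3 3 6; 3 2 -5)], sign=-1
B: triangle coeff Δ(3,3,6) = 1/12012; Σ_t [0,0]: t=0:+1/14400 = 1/14400; (3j)²=6/143 [(3 3 6; 2 2 -4)], sign=+1
I_A²/I_B² = (1/26)/(6/143) = 11/12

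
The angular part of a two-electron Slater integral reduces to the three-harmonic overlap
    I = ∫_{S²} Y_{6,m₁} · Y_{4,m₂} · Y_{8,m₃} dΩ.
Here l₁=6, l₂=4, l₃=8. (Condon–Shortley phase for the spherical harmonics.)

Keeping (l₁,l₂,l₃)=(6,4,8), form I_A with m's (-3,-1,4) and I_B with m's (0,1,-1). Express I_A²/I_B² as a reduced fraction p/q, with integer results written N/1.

Same 6,4,8: normalisation and zero-m 3j drop out of the ratio.
A: Δ: 2! 10! 6! / 19! → 1/23279256; sum: t=0:+1/26127360 t=1:−1/3870720 t=2:+1/7257600 = -43/522547200; 3j²(6 4 8; -3 -1 4) = Δ·Π!·Σ² = 1849/352716  (sign -1)
B: Δ: 2! 10! 6! / 19! → 1/23279256; sum: t=0:+1/4147200 t=1:−1/691200 t=2:+1/1244160 = -1/2488320; 3j²(6 4 8; 0 1 -1) = Δ·Π!·Σ² = 875/184756  (sign +1)
I_A²/I_B² = (1849/352716)/(875/184756) = 20339/18375

20339/18375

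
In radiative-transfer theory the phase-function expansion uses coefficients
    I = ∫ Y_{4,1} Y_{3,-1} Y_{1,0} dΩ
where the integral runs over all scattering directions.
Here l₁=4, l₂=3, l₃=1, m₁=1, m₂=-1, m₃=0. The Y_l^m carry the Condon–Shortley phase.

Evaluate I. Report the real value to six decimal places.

m-sum 0 ✓  L=8 even ✓  1≤1≤7 ✓
Π(2lᵢ+1) = 9×7×3 = 189
triangle coeff Δ(4,3,1) = 1/252
Σ_t [3,3]: t=3:−1/36 = -1/36
(3j)²=4/63 [(4 3 1; 0 0 0)], sign=+1
Σ_t [2,2]: t=2:+1/48 = 1/48
(3j)²=5/84 [(4 3 1; 1 -1 0)], sign=-1
⇒ 4πI² = 5/7
I = (-1)√(5/7/(4π)) = -0.23841361

-0.238414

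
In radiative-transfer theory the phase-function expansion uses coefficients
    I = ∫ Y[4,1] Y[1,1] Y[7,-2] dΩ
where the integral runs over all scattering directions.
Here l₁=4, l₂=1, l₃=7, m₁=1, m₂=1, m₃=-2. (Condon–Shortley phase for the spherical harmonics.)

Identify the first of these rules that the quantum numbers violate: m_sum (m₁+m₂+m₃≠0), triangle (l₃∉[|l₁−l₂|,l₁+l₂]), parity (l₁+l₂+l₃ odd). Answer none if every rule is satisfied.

Σmᵢ = 0  ✓
l₃∈[|l₁−l₂|,l₁+l₂]=[3,5], have l₃=7  ✗
Σlᵢ = 12 ⇒ even

triangle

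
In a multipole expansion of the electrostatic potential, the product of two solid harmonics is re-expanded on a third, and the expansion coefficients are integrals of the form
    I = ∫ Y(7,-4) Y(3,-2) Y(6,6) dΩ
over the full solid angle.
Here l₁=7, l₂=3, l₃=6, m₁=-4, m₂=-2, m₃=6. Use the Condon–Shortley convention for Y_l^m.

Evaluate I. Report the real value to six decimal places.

Checks pass: Σm=0; 16 even; l₃=6∈[4,10].
(2·7+1)(2·3+1)(2·6+1) = 1365
Δ: 4! 10! 2! / 17! → 1/2042040
sum: t=1:−1/207360 t=2:+1/57600 t=3:−1/207360 = 1/129600
3j²(7 3 6; 0 0 0) = Δ·Π!·Σ² = 168/12155  (sign +1)
sum: t=1:−1/43545600 = -1/43545600
3j²(7 3 6; -4 -2 6) = Δ·Π!·Σ² = 11/3094  (sign -1)
combine: 4πI² = 1365·168/12155·11/3094 = 252/3757
take √, sign -1: I = -0.07305917

-0.073059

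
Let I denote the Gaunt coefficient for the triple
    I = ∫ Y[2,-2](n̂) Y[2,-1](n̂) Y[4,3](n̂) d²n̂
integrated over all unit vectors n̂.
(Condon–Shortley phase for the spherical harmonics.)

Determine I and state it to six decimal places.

-0.238414

Rules hold: Σm=0, L=8 even, 0≤4≤4.
N = 5·5·9 = 225
Δ = 0!·4!·4!/9! = 1/630
Racah Σ t=0..0: t=0:+1/16 = 1/16
⇒ 3j(2 2 4; 0 0 0)² = 2/35, sgn +1
Racah Σ t=0..0: t=0:+1/144 = 1/144
⇒ 3j(2 2 4; -2 -1 3)² = 1/18, sgn -1
4πI² = N·(3j₀)²·(3jₘ)² = 5/7
I = -1·√(0.714286/4π) = -0.23841361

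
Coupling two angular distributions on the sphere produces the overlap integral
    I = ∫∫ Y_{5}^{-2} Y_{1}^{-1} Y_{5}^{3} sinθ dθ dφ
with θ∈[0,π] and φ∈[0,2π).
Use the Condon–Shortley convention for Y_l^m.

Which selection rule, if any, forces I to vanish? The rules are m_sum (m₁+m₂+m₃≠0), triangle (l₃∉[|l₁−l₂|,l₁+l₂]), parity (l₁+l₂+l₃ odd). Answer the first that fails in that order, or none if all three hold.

parity

m₁+m₂+m₃ = -2 − 1 + 3 = 0  ✓
triangle: |5−1|=4 ≤ l₃=5 ≤ 5+1=6  ✓
parity: l₁+l₂+l₃ = 11 is odd  ✗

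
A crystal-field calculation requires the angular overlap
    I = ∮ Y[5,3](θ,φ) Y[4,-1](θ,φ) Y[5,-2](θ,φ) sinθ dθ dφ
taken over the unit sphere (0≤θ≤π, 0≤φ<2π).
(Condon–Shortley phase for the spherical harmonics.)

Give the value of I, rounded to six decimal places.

-0.118854

m-sum 0 ✓  L=14 even ✓  1≤5≤9 ✓
Π(2lᵢ+1) = 11×9×11 = 1089
triangle coeff Δ(5,4,5) = 1/3153150
Σ_t [0,4]: t=0:+1/69120 t=1:−1/1728 t=2:+1/576 t=3:−1/1728 t=4:+1/69120 = 7/11520
(3j)²=2/143 [(5 4 5; 0 0 0)], sign=-1
Σ_t [0,2]: t=0:+1/6912 t=1:−1/2880 t=2:+1/17280 = -1/6912
(3j)²=5/429 [(5 4 5; 3 -1 -2)], sign=+1
⇒ 4πI² = 30/169
I = (-1)√(30/169/(4π)) = -0.11885360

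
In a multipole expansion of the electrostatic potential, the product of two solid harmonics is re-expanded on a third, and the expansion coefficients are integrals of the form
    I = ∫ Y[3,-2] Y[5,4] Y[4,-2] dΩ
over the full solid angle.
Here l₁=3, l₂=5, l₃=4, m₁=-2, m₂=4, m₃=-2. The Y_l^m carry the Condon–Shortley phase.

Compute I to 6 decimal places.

Rules hold: Σm=0, L=12 even, 2≤4≤8.
N = 7·11·9 = 693
Δ = 4!·2!·6!/13! = 1/180180
Racah Σ t=1..3: t=1:−1/576 t=2:+1/144 t=3:−1/576 = 1/288
⇒ 3j(3 5 4; 0 0 0)² = 20/1001, sgn +1
Racah Σ t=3..4: t=3:−1/8640 t=4:+1/2880 = 1/4320
⇒ 3j(3 5 4; -2 4 -2)² = 8/429, sgn +1
4πI² = N·(3j₀)²·(3jₘ)² = 480/1859
I = +1·√(0.258203/4π) = 0.14334284

0.143343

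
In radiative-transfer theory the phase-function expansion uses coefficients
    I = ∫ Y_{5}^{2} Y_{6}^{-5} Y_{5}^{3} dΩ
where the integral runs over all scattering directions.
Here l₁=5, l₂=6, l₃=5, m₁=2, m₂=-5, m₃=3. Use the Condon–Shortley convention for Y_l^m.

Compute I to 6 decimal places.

m-sum 0 ✓  L=16 even ✓  1≤5≤11 ✓
Π(2lᵢ+1) = 11×13×11 = 1573
triangle coeff Δ(5,6,5) = 1/28588560
Σ_t [1,5]: t=1:−1/345600 t=2:+1/13824 t=3:−1/5184 t=4:+1/13824 t=5:−1/345600 = -7/129600
(3j)²=80/7293 [(5 6 5; 0 0 0)], sign=+1
Σ_t [0,1]: t=0:+1/518400 t=1:−1/345600 = -1/1036800
(3j)²=7/2210 [(5 6 5; 2 -5 3)], sign=-1
⇒ 4πI² = 616/11271
I = (-1)√(616/11271/(4π)) = -0.06594839

-0.065948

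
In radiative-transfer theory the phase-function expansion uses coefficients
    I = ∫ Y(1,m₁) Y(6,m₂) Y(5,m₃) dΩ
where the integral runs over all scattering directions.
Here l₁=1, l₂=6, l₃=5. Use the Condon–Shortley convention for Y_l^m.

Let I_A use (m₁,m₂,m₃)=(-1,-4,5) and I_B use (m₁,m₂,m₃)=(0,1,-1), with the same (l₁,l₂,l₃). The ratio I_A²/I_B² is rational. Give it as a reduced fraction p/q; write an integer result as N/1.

Shared (l₁,l₂,l₃)=(1,6,5): N and (l;000)² cancel in I_A²/I_B².
A: Δ = 2!·0!·10!/13! = 1/858; Racah Σ t=2..2: t=2:+1/7257600 = 1/7257600; ⇒ 3j(1 6 5; -1 -4 5)² = 1/858, sgn +1
B: Δ = 2!·0!·10!/13! = 1/858; Racah Σ t=1..1: t=1:−1/17280 = -1/17280; ⇒ 3j(1 6 5; 0 1 -1)² = 35/858, sgn -1
I_A²/I_B² = (1/858)/(35/858) = 1/35

1/35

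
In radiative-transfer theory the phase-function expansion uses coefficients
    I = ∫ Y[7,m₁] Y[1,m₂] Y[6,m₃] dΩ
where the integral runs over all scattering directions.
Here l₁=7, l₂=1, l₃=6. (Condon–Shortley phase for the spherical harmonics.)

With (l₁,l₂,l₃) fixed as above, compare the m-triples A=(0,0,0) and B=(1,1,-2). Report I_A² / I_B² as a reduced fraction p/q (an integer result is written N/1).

Shared (l₁,l₂,l₃)=(7,1,6): N and (l;000)² cancel in I_A²/I_B².
A: Δ = 2!·12!·0!/15! = 1/1365; Racah Σ t=1..1: t=1:−1/518400 = -1/518400; ⇒ 3j(7 1 6; 0 0 0)² = 7/195, sgn -1
B: Δ = 2!·12!·0!/15! = 1/1365; Racah Σ t=2..2: t=2:+1/1935360 = 1/1935360; ⇒ 3j(7 1 6; 1 1 -2)² = 1/91, sgn +1
I_A²/I_B² = (7/195)/(1/91) = 49/15

49/15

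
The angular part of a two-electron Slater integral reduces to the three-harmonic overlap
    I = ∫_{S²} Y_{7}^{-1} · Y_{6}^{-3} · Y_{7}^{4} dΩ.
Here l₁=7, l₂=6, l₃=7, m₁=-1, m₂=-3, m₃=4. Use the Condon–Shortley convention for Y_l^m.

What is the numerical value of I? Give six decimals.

m-sum 0 ✓  L=20 even ✓  1≤7≤13 ✓
Π(2lᵢ+1) = 15×13×15 = 2925
triangle coeff Δ(7,6,7) = 1/2444321880
Σ_t [0,6]: t=0:+1/2612736000 t=1:−1/20736000 t=2:+1/1658880 t=3:−1/746496 t=4:+1/1658880 t=5:−1/20736000 t=6:+1/2612736000 = -1/4354560
(3j)²=1000/138567 [(7 6 7; 0 0 0)], sign=+1
Σ_t [0,3]: t=0:+1/1045094400 t=1:−1/29030400 t=2:+1/8294400 t=3:−1/18662400 = 1/29859840
(3j)²=175/25194 [(7 6 7; -1 -3 4)], sign=-1
⇒ 4πI² = 2187500/14919047
I = (-1)√(2187500/14919047/(4π)) = -0.10801860

-0.108019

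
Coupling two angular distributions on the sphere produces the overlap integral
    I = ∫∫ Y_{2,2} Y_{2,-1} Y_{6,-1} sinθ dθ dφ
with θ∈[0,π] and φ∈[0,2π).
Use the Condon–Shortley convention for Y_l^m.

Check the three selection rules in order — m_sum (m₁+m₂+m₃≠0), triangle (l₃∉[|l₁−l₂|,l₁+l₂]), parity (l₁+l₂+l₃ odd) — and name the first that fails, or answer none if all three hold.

Σmᵢ = 0  ✓
l₃∈[|l₁−l₂|,l₁+l₂]=[0,4], have l₃=6  ✗
Σlᵢ = 10 ⇒ even

triangle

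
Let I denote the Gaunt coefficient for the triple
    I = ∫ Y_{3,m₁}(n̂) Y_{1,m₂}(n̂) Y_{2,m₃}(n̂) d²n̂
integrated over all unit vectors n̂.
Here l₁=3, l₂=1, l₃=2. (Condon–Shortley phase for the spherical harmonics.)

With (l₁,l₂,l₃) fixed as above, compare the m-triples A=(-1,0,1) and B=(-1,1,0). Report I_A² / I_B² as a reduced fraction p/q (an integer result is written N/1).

4/3

Shared (l₁,l₂,l₃)=(3,1,2): N and (l;000)² cancel in I_A²/I_B².
A: Δ = 2!·4!·0!/7! = 1/105; Racah Σ t=1..1: t=1:−1/6 = -1/6; ⇒ 3j(3 1 2; -1 0 1)² = 8/105, sgn +1
B: Δ = 2!·4!·0!/7! = 1/105; Racah Σ t=2..2: t=2:+1/8 = 1/8; ⇒ 3j(3 1 2; -1 1 0)² = 2/35, sgn +1
I_A²/I_B² = (8/105)/(2/35) = 4/3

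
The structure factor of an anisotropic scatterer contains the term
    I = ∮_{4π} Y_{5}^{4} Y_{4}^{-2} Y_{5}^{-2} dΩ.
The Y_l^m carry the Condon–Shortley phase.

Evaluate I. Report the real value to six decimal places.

0.118854

Rules hold: Σm=0, L=14 even, 1≤5≤9.
N = 11·9·11 = 1089
Δ = 4!·6!·4!/15! = 1/3153150
Racah Σ t=0..4: t=0:+1/69120 t=1:−1/1728 t=2:+1/576 t=3:−1/1728 t=4:+1/69120 = 7/11520
⇒ 3j(5 4 5; 0 0 0)² = 2/143, sgn -1
Racah Σ t=0..1: t=0:+1/11520 t=1:−1/25920 = 1/20736
⇒ 3j(5 4 5; 4 -2 -2)² = 5/429, sgn -1
4πI² = N·(3j₀)²·(3jₘ)² = 30/169
I = +1·√(0.177515/4π) = 0.11885360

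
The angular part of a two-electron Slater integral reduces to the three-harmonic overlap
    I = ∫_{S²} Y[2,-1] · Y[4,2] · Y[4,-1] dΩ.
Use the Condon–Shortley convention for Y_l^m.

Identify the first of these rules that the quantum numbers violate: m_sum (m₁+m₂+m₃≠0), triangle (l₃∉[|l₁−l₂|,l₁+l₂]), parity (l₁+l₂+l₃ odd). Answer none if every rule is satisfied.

none

Σmᵢ = 0  ✓
l₃∈[|l₁−l₂|,l₁+l₂]=[2,6], have l₃=4  ✓
Σlᵢ = 10 ⇒ even  ✓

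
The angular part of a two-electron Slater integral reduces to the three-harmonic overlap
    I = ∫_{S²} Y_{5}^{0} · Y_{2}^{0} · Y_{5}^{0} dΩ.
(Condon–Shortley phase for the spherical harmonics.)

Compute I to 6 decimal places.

Rules hold: Σm=0, L=12 even, 3≤5≤7.
N = 11·5·11 = 605
Δ = 2!·8!·2!/13! = 1/38610
Racah Σ t=0..2: t=0:+1/2880 t=1:−1/576 t=2:+1/2880 = -1/960
⇒ 3j(5 2 5; 0 0 0)² = 10/429, sgn +1
(m-triple is (0,0,0) — same symbol as above.)
4πI² = N·(3j₀)²·(3jₘ)² = 500/1521
I = +1·√(0.328731/4π) = 0.16173926

0.161739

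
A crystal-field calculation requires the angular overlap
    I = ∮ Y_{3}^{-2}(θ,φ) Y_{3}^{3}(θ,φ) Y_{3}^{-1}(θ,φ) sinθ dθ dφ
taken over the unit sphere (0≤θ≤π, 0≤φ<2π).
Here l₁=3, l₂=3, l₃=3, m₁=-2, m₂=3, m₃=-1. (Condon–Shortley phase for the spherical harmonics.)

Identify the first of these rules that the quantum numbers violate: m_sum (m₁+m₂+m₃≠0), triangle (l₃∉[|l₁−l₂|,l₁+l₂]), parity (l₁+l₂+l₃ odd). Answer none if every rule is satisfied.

Σmᵢ = 0  ✓
l₃∈[|l₁−l₂|,l₁+l₂]=[0,6], have l₃=3  ✓
Σlᵢ = 9 ⇒ odd  ✗

parity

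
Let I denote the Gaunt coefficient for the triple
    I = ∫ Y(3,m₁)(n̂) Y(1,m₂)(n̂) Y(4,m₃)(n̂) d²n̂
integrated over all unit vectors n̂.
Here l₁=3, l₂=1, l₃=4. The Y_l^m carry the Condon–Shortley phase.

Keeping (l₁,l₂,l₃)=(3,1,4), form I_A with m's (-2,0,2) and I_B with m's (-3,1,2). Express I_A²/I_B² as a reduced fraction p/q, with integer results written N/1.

12/1

Same 3,1,4: normalisation and zero-m 3j drop out of the ratio.
A: Δ: 0! 6! 2! / 9! → 1/252; sum: t=0:+1/120 = 1/120; 3j²(3 1 4; -2 0 2) = Δ·Π!·Σ² = 1/21  (sign +1)
B: Δ: 0! 6! 2! / 9! → 1/252; sum: t=0:+1/1440 = 1/1440; 3j²(3 1 4; -3 1 2) = Δ·Π!·Σ² = 1/252  (sign +1)
I_A²/I_B² = (1/21)/(1/252) = 12/1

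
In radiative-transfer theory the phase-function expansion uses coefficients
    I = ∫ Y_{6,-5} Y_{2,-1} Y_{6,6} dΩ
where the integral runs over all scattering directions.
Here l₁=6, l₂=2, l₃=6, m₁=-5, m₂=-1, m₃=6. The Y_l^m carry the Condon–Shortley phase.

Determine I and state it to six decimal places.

0.178412

m-sum 0 ✓  L=14 even ✓  4≤6≤8 ✓
Π(2lᵢ+1) = 13×5×13 = 845
triangle coeff Δ(6,2,6) = 1/90090
Σ_t [0,2]: t=0:+1/69120 t=1:−1/14400 t=2:+1/69120 = -7/172800
(3j)²=14/715 [(6 2 6; 0 0 0)], sign=-1
Σ_t [1,1]: t=1:−1/7257600 = -1/7257600
(3j)²=11/455 [(6 2 6; -5 -1 6)], sign=-1
⇒ 4πI² = 2/5
I = (+1)√(2/5/(4π)) = 0.17841241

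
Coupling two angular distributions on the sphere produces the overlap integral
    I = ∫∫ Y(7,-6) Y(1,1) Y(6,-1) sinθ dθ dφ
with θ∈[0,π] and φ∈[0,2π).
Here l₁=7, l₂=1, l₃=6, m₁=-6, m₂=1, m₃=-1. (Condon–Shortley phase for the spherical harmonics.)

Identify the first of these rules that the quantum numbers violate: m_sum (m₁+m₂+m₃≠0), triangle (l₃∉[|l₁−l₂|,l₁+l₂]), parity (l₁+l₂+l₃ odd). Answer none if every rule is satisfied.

m_sum

m₁+m₂+m₃ = -6 + 1 − 1 = -6  ✗
triangle: |7−1|=6 ≤ l₃=6 ≤ 7+1=8
parity: l₁+l₂+l₃ = 14 is even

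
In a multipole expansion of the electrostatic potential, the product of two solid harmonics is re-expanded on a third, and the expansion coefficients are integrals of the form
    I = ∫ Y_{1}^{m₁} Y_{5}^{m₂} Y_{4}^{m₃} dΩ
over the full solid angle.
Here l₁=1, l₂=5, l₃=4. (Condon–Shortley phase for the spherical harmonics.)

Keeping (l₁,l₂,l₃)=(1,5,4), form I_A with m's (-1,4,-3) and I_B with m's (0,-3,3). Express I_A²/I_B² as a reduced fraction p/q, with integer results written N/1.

Shared (l₁,l₂,l₃)=(1,5,4): N and (l;000)² cancel in I_A²/I_B².
A: Δ = 2!·0!·8!/11! = 1/495; Racah Σ t=2..2: t=2:+1/10080 = 1/10080; ⇒ 3j(1 5 4; -1 4 -3)² = 4/55, sgn -1
B: Δ = 2!·0!·8!/11! = 1/495; Racah Σ t=1..1: t=1:−1/5040 = -1/5040; ⇒ 3j(1 5 4; 0 -3 3)² = 16/495, sgn +1
I_A²/I_B² = (4/55)/(16/495) = 9/4

9/4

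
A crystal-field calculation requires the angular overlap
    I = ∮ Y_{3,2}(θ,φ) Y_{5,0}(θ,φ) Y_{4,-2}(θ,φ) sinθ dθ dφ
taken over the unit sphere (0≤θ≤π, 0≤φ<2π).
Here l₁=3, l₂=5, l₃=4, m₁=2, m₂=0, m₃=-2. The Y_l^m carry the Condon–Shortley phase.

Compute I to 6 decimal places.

-0.171327

m-sum 0 ✓  L=12 even ✓  2≤4≤8 ✓
Π(2lᵢ+1) = 7×11×9 = 693
triangle coeff Δ(3,5,4) = 1/180180
Σ_t [1,3]: t=1:−1/576 t=2:+1/144 t=3:−1/576 = 1/288
(3j)²=20/1001 [(3 5 4; 0 0 0)], sign=+1
Σ_t [0,1]: t=0:+1/2880 t=1:−1/576 = -1/720
(3j)²=80/3003 [(3 5 4; 2 0 -2)], sign=-1
⇒ 4πI² = 4800/13013
I = (-1)√(4800/13013/(4π)) = -0.17132746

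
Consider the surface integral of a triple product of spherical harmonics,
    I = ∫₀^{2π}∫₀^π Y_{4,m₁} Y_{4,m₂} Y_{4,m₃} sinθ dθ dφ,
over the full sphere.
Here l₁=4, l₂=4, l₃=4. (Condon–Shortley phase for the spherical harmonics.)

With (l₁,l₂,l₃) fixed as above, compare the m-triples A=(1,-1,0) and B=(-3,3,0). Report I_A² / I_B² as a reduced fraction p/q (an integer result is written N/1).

Same 4,4,4: normalisation and zero-m 3j drop out of the ratio.
A: Δ: 4! 4! 4! / 13! → 1/450450; sum: t=0:+1/864 t=1:−1/96 t=2:+1/144 t=3:−1/3456 = -1/384; 3j²(4 4 4; 1 -1 0) = Δ·Π!·Σ² = 9/2002  (sign -1)
B: Δ: 4! 4! 4! / 13! → 1/450450; sum: t=3:−1/3456 t=4:+1/864 = 1/1152; 3j²(4 4 4; -3 3 0) = Δ·Π!·Σ² = 7/286  (sign +1)
I_A²/I_B² = (9/2002)/(7/286) = 9/49

9/49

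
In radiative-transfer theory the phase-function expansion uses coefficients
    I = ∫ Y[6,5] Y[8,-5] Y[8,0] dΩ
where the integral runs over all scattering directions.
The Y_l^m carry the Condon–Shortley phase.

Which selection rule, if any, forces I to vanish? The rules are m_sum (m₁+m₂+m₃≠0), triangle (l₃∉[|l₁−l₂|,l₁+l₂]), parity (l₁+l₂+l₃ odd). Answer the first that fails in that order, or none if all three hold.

m₁+m₂+m₃ = 5 − 5 + 0 = 0  ✓
triangle: |6−8|=2 ≤ l₃=8 ≤ 6+8=14  ✓
parity: l₁+l₂+l₃ = 22 is even  ✓

none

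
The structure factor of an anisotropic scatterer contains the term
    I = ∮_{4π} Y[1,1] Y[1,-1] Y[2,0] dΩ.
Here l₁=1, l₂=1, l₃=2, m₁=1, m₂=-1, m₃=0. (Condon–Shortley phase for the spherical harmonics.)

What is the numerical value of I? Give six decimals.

Checks pass: Σm=0; 4 even; l₃=2∈[0,2].
(2·1+1)(2·1+1)(2·2+1) = 45
Δ: 0! 2! 2! / 5! → 1/30
sum: t=0:+1/1 = 1/1
3j²(1 1 2; 0 0 0) = Δ·Π!·Σ² = 2/15  (sign +1)
sum: t=0:+1/4 = 1/4
3j²(1 1 2; 1 -1 0) = Δ·Π!·Σ² = 1/30  (sign +1)
combine: 4πI² = 45·2/15·1/30 = 1/5
take √, sign +1: I = 0.12615663

0.126157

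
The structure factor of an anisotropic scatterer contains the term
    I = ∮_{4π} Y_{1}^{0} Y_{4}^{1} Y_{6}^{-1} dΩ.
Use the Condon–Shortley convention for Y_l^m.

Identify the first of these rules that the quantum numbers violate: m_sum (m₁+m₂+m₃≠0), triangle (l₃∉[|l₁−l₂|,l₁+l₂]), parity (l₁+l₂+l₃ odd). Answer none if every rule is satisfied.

triangle

azimuthal sum: 0 + 1 − 1 = 0  ✓
3 ≤ 6 ≤ 5 (triangle on l)  ✗
L = 1 + 4 + 6 = 11 (odd)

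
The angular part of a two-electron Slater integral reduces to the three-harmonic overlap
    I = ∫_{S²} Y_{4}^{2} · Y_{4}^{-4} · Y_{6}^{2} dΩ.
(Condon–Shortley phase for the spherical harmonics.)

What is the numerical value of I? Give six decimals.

Rules hold: Σm=0, L=14 even, 0≤6≤8.
N = 9·9·13 = 1053
Δ = 2!·6!·6!/15! = 1/1261260
Racah Σ t=0..2: t=0:+1/4608 t=1:−1/1296 t=2:+1/4608 = -7/20736
⇒ 3j(4 4 6; 0 0 0)² = 20/1287, sgn -1
Racah Σ t=0..0: t=0:+1/69120 = 1/69120
⇒ 3j(4 4 6; 2 -4 2)² = 4/429, sgn +1
4πI² = N·(3j₀)²·(3jₘ)² = 240/1573
I = -1·√(0.152575/4π) = -0.11018851

-0.110189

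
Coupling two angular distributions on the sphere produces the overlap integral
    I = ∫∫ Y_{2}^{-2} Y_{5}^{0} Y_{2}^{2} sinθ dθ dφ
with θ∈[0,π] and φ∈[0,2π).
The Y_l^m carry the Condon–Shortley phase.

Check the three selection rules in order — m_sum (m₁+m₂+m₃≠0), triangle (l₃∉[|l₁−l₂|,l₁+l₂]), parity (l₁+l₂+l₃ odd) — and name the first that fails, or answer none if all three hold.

triangle

Σmᵢ = 0  ✓
l₃∈[|l₁−l₂|,l₁+l₂]=[3,7], have l₃=2  ✗
Σlᵢ = 9 ⇒ odd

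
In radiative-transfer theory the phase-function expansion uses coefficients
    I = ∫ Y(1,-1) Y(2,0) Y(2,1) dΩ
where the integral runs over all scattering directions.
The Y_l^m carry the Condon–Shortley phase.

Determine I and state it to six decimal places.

L=5 odd ⇒ parity kills the (l;000) factor ⇒ I = 0

0.000000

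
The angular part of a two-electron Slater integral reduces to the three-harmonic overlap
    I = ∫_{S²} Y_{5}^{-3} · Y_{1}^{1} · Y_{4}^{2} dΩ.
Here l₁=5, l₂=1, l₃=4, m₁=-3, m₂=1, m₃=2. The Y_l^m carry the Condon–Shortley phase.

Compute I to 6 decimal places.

Checks pass: Σm=0; 10 even; l₃=4∈[4,6].
(2·5+1)(2·1+1)(2·4+1) = 297
Δ: 2! 8! 0! / 11! → 1/495
sum: t=1:−1/576 = -1/576
3j²(5 1 4; 0 0 0) = Δ·Π!·Σ² = 5/99  (sign -1)
sum: t=2:+1/2880 = 1/2880
3j²(5 1 4; -3 1 2) = Δ·Π!·Σ² = 28/495  (sign +1)
combine: 4πI² = 297·5/99·28/495 = 28/33
take √, sign -1: I = -0.25984664

-0.259847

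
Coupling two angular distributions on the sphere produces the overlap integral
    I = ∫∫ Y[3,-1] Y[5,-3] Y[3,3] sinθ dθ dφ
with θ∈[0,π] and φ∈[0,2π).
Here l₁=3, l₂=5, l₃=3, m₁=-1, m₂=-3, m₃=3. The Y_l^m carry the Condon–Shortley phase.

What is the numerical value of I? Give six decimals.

m-sum = -1 − 3 + 3 = -1 ≠ 0 ⇒ I = 0

0.000000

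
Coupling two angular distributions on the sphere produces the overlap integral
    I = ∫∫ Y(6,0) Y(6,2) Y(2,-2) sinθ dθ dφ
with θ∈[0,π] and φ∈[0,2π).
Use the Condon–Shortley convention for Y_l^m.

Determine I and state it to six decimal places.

-0.191909

Checks pass: Σm=0; 14 even; l₃=2∈[0,12].
(2·6+1)(2·6+1)(2·2+1) = 845
Δ: 10! 2! 2! / 15! → 1/90090
sum: t=4:+1/69120 t=5:−1/14400 t=6:+1/69120 = -7/172800
3j²(6 6 2; 0 0 0) = Δ·Π!·Σ² = 14/715  (sign -1)
sum: t=6:+1/69120 = 1/69120
3j²(6 6 2; 0 2 -2) = Δ·Π!·Σ² = 4/143  (sign +1)
combine: 4πI² = 845·14/715·4/143 = 56/121
take √, sign -1: I = -0.19190947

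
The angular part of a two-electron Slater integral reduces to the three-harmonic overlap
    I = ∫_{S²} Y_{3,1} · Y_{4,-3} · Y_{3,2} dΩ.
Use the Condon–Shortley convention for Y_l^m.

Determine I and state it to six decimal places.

-0.095955

m-sum 0 ✓  L=10 even ✓  1≤3≤7 ✓
Π(2lᵢ+1) = 7×9×7 = 441
triangle coeff Δ(3,4,3) = 1/34650
Σ_t [1,3]: t=1:−1/72 t=2:+1/16 t=3:−1/72 = 5/144
(3j)²=2/77 [(3 4 3; 0 0 0)], sign=-1
Σ_t [0,1]: t=0:+1/288 t=1:−1/144 = -1/288
(3j)²=1/99 [(3 4 3; 1 -3 2)], sign=+1
⇒ 4πI² = 14/121
I = (-1)√(14/121/(4π)) = -0.09595473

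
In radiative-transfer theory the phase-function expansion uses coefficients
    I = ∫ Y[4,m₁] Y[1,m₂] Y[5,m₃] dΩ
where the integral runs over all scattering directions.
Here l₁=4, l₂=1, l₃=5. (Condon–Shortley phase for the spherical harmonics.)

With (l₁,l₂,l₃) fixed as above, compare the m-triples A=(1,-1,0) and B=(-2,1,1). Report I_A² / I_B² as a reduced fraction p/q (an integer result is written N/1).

5/3

l's match ⇒ only the (l;m) 3-j factors differ between A and B.
A: triangle coeff Δ(4,1,5) = 1/495; Σ_t [0,0]: t=0:+1/1440 = 1/1440; (3j)²=2/99 [(4 1 5; 1 -1 0)], sign=-1
B: triangle coeff Δ(4,1,5) = 1/495; Σ_t [0,0]: t=0:+1/2880 = 1/2880; (3j)²=2/165 [(4 1 5; -2 1 1)], sign=+1
I_A²/I_B² = (2/99)/(2/165) = 5/3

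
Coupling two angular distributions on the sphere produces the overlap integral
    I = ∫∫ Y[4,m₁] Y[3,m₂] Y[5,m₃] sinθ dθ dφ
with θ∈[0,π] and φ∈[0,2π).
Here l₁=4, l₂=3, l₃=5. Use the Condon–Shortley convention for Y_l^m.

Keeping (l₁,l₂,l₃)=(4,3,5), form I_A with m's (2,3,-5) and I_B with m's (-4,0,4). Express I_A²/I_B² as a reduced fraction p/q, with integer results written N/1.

Same 4,3,5: normalisation and zero-m 3j drop out of the ratio.
A: Δ: 2! 6! 4! / 13! → 1/180180; sum: t=2:+1/34560 = 1/34560; 3j²(4 3 5; 2 3 -5) = Δ·Π!·Σ² = 5/286  (sign +1)
B: Δ: 2! 6! 4! / 13! → 1/180180; sum: t=2:+1/8640 = 1/8640; 3j²(4 3 5; -4 0 4) = Δ·Π!·Σ² = 28/715  (sign -1)
I_A²/I_B² = (5/286)/(28/715) = 25/56

25/56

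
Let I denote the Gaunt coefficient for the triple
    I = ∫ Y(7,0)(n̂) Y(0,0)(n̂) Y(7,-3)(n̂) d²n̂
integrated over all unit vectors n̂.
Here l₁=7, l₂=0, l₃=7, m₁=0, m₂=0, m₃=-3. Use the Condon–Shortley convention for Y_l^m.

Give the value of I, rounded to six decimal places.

0.000000

0 + 0 − 3 = -3 ≠ 0: azimuthal integral kills it; I = 0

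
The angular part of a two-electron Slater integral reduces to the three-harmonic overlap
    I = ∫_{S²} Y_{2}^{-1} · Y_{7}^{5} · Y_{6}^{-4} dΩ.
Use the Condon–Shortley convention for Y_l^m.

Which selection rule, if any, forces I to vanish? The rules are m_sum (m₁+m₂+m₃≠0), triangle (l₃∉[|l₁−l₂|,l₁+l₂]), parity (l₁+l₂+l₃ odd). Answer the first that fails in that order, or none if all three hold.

parity

Σmᵢ = 0  ✓
l₃∈[|l₁−l₂|,l₁+l₂]=[5,9], have l₃=6  ✓
Σlᵢ = 15 ⇒ odd  ✗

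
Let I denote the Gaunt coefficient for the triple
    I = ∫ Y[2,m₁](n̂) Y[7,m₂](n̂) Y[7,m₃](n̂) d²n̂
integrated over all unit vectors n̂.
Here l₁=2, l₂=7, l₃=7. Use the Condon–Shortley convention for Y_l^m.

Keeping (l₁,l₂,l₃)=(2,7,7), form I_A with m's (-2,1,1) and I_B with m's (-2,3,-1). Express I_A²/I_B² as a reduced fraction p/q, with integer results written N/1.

784/675

Shared (l₁,l₂,l₃)=(2,7,7): N and (l;000)² cancel in I_A²/I_B².
A: Δ = 2!·2!·12!/17! = 1/185640; Racah Σ t=2..2: t=2:+1/2073600 = 1/2073600; ⇒ 3j(2 7 7; -2 1 1)² = 28/1105, sgn +1
B: Δ = 2!·2!·12!/17! = 1/185640; Racah Σ t=2..2: t=2:+1/3870720 = 1/3870720; ⇒ 3j(2 7 7; -2 3 -1)² = 135/6188, sgn +1
I_A²/I_B² = (28/1105)/(135/6188) = 784/675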